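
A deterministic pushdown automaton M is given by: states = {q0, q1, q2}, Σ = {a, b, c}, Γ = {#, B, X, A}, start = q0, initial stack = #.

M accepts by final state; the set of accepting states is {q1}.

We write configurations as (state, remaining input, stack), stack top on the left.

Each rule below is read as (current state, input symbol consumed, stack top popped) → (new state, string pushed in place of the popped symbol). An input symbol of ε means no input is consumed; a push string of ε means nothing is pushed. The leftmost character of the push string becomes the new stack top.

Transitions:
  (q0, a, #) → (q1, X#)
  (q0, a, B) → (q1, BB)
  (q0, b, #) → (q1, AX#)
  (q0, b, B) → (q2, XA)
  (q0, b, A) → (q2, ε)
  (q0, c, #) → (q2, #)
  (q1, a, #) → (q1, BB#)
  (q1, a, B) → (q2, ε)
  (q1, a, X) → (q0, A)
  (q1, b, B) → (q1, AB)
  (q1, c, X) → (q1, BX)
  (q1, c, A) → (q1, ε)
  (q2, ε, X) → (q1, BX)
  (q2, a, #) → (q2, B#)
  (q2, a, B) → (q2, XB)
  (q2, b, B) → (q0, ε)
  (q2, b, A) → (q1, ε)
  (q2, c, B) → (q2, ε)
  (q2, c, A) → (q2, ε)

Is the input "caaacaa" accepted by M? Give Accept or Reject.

(q0, caaacaa, #)
  read c, top #: go to q2, push # → (q2, aaacaa, #)
  read a, top #: go to q2, push B# → (q2, aacaa, B#)
  read a, top B: go to q2, push XB → (q2, acaa, XB#)
  ε-move, top X: go to q1, push BX → (q1, acaa, BXB#)
  read a, top B: go to q2, push ε → (q2, caa, XB#)
  ε-move, top X: go to q1, push BX → (q1, caa, BXB#)
No transition applies at (q1, caa, BXB#); input not fully consumed.

Reject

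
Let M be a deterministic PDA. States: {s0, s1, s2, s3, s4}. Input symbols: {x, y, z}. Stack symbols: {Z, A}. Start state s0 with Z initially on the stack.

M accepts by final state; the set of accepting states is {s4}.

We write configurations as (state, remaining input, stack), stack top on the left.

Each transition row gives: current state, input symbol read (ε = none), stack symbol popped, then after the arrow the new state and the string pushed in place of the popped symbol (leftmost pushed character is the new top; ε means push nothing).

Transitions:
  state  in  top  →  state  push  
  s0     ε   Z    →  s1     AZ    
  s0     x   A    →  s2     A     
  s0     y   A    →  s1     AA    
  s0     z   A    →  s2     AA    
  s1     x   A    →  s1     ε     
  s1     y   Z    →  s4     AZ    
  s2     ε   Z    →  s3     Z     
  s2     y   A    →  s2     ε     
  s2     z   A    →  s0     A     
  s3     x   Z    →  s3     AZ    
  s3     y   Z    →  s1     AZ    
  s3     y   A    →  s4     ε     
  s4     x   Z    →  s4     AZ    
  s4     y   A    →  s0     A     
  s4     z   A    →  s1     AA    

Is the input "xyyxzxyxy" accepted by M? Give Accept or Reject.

Accept

(s0, xyyxzxyxy, Z)
  ε-move, top Z: go to s1, push AZ → (s1, xyyxzxyxy, AZ)
  read x, top A: go to s1, push ε → (s1, yyxzxyxy, Z)
  read y, top Z: go to s4, push AZ → (s4, yxzxyxy, AZ)
  read y, top A: go to s0, push A → (s0, xzxyxy, AZ)
  read x, top A: go to s2, push A → (s2, zxyxy, AZ)
  read z, top A: go to s0, push A → (s0, xyxy, AZ)
  read x, top A: go to s2, push A → (s2, yxy, AZ)
  read y, top A: go to s2, push ε → (s2, xy, Z)
  ε-move, top Z: go to s3, push Z → (s3, xy, Z)
  read x, top Z: go to s3, push AZ → (s3, y, AZ)
  read y, top A: go to s4, push ε → (s4, ε, Z)
All input consumed; state s4 ∈ F.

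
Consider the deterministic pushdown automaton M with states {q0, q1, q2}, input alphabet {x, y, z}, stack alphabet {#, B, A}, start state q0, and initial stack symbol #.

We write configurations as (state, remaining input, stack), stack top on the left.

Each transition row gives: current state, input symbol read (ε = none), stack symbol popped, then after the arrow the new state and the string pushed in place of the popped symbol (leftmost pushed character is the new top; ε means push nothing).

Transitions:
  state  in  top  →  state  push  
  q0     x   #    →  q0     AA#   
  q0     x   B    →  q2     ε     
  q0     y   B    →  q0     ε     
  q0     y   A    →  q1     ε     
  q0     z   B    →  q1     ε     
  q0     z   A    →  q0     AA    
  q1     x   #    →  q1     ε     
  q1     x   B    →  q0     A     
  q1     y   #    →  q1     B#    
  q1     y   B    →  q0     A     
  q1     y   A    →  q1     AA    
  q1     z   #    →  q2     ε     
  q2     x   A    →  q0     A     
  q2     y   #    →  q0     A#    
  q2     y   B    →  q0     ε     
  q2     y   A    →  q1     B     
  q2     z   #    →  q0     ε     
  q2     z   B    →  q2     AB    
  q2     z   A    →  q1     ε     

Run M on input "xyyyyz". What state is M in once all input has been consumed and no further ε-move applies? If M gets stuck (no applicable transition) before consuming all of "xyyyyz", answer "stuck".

(q0, xyyyyz, #)
  read x, top #: go to q0, push AA# → (q0, yyyyz, AA#)
  read y, top A: go to q1, push ε → (q1, yyyz, A#)
  read y, top A: go to q1, push AA → (q1, yyz, AA#)
  read y, top A: go to q1, push AA → (q1, yz, AAA#)
  read y, top A: go to q1, push AA → (q1, z, AAAA#)
No transition for (q1, z, top A); M blocks with input z remaining.

stuck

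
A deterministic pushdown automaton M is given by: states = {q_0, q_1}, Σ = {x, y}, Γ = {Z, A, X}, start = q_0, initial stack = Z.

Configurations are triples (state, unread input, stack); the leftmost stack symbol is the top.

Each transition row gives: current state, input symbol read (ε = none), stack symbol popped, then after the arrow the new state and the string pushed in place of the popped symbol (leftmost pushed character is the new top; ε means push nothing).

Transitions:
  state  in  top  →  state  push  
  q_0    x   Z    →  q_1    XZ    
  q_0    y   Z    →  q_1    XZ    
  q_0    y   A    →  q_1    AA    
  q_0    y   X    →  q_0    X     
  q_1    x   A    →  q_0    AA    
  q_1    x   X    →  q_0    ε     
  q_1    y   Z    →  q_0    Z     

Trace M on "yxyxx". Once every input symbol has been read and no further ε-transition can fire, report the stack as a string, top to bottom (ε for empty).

(q_0, yxyxx, Z)
  read y, top Z: go to q_1, push XZ → (q_1, xyxx, XZ)
  read x, top X: go to q_0, push ε → (q_0, yxx, Z)
  read y, top Z: go to q_1, push XZ → (q_1, xx, XZ)
  read x, top X: go to q_0, push ε → (q_0, x, Z)
  read x, top Z: go to q_1, push XZ → (q_1, ε, XZ)
All input consumed in state q_1 with stack XZ.

XZ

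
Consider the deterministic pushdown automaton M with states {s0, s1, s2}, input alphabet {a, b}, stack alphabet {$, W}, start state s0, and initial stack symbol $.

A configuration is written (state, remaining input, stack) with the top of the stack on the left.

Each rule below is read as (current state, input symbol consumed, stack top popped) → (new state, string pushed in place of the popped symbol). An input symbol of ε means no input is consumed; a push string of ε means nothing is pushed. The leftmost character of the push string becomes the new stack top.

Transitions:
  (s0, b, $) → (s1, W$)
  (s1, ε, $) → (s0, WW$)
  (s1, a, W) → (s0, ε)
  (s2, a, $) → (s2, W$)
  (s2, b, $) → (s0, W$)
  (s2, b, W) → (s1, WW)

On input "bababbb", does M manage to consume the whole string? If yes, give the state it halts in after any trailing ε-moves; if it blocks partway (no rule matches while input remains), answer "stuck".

(s0, bababbb, $)
  read b, top $: go to s1, push W$ → (s1, ababbb, W$)
  read a, top W: go to s0, push ε → (s0, babbb, $)
  read b, top $: go to s1, push W$ → (s1, abbb, W$)
  read a, top W: go to s0, push ε → (s0, bbb, $)
  read b, top $: go to s1, push W$ → (s1, bb, W$)
No transition for (s1, b, top W); M blocks with input bb remaining.

stuck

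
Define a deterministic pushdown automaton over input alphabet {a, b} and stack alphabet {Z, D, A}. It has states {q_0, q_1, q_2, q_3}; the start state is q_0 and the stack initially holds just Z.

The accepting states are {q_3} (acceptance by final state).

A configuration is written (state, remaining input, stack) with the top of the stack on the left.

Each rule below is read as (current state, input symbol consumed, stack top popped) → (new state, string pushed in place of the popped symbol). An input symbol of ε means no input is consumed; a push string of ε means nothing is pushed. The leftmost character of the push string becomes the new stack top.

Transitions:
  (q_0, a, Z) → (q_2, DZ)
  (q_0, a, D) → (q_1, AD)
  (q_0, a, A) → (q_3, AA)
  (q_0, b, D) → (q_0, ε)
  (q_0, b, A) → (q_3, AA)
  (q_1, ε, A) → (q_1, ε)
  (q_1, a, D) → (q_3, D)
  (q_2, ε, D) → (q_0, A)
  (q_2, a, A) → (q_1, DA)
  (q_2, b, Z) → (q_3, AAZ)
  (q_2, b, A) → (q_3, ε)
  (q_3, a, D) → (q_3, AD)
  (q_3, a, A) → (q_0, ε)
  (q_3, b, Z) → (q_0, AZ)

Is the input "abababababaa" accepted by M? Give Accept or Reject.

Accept

(q_0, abababababaa, Z)
  read a, top Z: go to q_2, push DZ → (q_2, bababababaa, DZ)
  ε-move, top D: go to q_0, push A → (q_0, bababababaa, AZ)
  read b, top A: go to q_3, push AA → (q_3, ababababaa, AAZ)
  read a, top A: go to q_0, push ε → (q_0, babababaa, AZ)
  read b, top A: go to q_3, push AA → (q_3, abababaa, AAZ)
  read a, top A: go to q_0, push ε → (q_0, bababaa, AZ)
  read b, top A: go to q_3, push AA → (q_3, ababaa, AAZ)
  read a, top A: go to q_0, push ε → (q_0, babaa, AZ)
  read b, top A: go to q_3, push AA → (q_3, abaa, AAZ)
  read a, top A: go to q_0, push ε → (q_0, baa, AZ)
  read b, top A: go to q_3, push AA → (q_3, aa, AAZ)
  read a, top A: go to q_0, push ε → (q_0, a, AZ)
  read a, top A: go to q_3, push AA → (q_3, ε, AAZ)
All input consumed; state q_3 ∈ F.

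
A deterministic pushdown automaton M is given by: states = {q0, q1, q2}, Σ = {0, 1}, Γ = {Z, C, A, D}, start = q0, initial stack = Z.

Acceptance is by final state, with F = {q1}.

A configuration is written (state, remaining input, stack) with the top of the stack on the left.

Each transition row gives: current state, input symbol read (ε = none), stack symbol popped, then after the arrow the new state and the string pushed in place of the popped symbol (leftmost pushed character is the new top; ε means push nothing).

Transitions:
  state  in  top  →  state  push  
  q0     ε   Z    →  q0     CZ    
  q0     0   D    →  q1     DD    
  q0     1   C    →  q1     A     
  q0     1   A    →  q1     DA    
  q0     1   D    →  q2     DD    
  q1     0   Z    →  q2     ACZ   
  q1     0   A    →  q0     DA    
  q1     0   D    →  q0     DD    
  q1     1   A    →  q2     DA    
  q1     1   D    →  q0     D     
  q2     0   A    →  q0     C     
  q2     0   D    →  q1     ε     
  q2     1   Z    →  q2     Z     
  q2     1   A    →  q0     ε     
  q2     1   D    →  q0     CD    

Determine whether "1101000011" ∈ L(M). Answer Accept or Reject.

Reject

(q0, 1101000011, Z)
  ε-move, top Z: go to q0, push CZ → (q0, 1101000011, CZ)
  read 1, top C: go to q1, push A → (q1, 101000011, AZ)
  read 1, top A: go to q2, push DA → (q2, 01000011, DAZ)
  read 0, top D: go to q1, push ε → (q1, 1000011, AZ)
  read 1, top A: go to q2, push DA → (q2, 000011, DAZ)
  read 0, top D: go to q1, push ε → (q1, 00011, AZ)
  read 0, top A: go to q0, push DA → (q0, 0011, DAZ)
  read 0, top D: go to q1, push DD → (q1, 011, DDAZ)
  read 0, top D: go to q0, push DD → (q0, 11, DDDAZ)
  read 1, top D: go to q2, push DD → (q2, 1, DDDDAZ)
  read 1, top D: go to q0, push CD → (q0, ε, CDDDDAZ)
All input consumed; state q0 ∉ F and no further ε-move applies.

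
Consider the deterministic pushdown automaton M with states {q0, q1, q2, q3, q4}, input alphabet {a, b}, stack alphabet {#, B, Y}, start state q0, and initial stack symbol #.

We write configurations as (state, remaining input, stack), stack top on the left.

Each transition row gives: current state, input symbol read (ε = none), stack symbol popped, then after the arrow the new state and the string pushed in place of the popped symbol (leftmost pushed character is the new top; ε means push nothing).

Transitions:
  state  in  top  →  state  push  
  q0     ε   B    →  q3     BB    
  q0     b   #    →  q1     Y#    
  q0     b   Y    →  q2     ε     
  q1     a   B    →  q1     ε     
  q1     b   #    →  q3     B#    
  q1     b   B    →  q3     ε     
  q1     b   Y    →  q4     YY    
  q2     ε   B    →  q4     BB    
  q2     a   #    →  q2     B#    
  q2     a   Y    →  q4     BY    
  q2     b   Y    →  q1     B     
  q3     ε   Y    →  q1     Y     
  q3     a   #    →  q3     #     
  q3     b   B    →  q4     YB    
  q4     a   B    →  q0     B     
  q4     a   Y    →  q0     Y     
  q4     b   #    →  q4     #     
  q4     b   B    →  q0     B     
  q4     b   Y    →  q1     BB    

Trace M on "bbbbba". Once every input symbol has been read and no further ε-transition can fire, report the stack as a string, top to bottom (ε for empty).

(q0, bbbbba, #)
  read b, top #: go to q1, push Y# → (q1, bbbba, Y#)
  read b, top Y: go to q4, push YY → (q4, bbba, YY#)
  read b, top Y: go to q1, push BB → (q1, bba, BBY#)
  read b, top B: go to q3, push ε → (q3, ba, BY#)
  read b, top B: go to q4, push YB → (q4, a, YBY#)
  read a, top Y: go to q0, push Y → (q0, ε, YBY#)
All input consumed in state q0 with stack YBY#.

YBY#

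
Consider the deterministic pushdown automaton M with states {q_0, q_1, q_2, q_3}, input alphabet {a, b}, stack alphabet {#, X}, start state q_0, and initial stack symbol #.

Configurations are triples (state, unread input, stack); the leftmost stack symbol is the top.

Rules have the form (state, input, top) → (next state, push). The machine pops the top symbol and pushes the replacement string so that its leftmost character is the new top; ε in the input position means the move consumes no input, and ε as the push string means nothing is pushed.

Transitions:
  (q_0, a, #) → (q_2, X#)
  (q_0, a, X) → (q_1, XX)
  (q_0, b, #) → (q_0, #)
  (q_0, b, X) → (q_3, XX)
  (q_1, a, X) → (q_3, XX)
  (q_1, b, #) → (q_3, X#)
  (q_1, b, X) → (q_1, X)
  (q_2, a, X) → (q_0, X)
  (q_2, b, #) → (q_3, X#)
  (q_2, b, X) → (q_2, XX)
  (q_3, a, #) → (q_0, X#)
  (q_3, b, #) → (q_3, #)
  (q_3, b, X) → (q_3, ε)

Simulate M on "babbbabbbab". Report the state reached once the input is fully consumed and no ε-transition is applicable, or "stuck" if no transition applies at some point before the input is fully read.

stuck

(q_0, babbbabbbab, #)
  read b, top #: go to q_0, push # → (q_0, abbbabbbab, #)
  read a, top #: go to q_2, push X# → (q_2, bbbabbbab, X#)
  read b, top X: go to q_2, push XX → (q_2, bbabbbab, XX#)
  read b, top X: go to q_2, push XX → (q_2, babbbab, XXX#)
  read b, top X: go to q_2, push XX → (q_2, abbbab, XXXX#)
  read a, top X: go to q_0, push X → (q_0, bbbab, XXXX#)
  read b, top X: go to q_3, push XX → (q_3, bbab, XXXXX#)
  read b, top X: go to q_3, push ε → (q_3, bab, XXXX#)
  read b, top X: go to q_3, push ε → (q_3, ab, XXX#)
No transition for (q_3, a, top X); M blocks with input ab remaining.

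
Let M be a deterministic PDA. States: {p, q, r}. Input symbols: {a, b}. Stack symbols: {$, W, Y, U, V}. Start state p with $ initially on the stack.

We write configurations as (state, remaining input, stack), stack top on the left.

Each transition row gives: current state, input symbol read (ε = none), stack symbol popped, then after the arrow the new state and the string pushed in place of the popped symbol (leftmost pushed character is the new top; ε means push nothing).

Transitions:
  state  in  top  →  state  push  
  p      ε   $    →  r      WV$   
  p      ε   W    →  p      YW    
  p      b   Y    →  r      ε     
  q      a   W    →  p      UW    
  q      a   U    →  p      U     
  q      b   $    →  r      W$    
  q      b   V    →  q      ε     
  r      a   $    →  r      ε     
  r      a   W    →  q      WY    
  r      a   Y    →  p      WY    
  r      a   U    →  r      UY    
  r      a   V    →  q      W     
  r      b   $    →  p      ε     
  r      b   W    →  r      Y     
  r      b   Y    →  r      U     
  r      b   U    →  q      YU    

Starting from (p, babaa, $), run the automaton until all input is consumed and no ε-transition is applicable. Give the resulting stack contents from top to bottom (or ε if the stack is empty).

(p, babaa, $) ⊢ (r, babaa, WV$) ⊢ (r, abaa, YV$) ⊢ (p, baa, WYV$) ⊢ (p, baa, YWYV$) ⊢ (r, aa, WYV$) ⊢ (q, a, WYYV$) ⊢ (p, ε, UWYYV$)
All input consumed in state p with stack UWYYV$.

UWYYV$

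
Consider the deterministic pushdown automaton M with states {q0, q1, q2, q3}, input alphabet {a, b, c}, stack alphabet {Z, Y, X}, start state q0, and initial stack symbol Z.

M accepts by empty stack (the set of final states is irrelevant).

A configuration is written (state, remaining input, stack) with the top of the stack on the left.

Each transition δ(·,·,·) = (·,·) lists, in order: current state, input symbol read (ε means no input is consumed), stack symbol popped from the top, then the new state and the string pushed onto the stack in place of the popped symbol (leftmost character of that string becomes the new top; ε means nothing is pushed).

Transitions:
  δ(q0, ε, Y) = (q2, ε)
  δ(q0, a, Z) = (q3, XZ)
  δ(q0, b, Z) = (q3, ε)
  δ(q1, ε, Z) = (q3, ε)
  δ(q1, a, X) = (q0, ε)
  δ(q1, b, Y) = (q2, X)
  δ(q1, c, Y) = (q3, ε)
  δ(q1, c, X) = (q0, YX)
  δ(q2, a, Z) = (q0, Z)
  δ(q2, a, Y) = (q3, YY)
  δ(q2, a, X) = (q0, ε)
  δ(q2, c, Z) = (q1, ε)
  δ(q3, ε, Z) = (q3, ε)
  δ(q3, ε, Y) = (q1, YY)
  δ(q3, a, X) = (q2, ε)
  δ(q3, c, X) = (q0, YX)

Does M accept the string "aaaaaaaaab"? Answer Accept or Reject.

(q0, aaaaaaaaab, Z)
  read a, top Z: go to q3, push XZ → (q3, aaaaaaaab, XZ)
  read a, top X: go to q2, push ε → (q2, aaaaaaab, Z)
  read a, top Z: go to q0, push Z → (q0, aaaaaab, Z)
  read a, top Z: go to q3, push XZ → (q3, aaaaab, XZ)
  read a, top X: go to q2, push ε → (q2, aaaab, Z)
  read a, top Z: go to q0, push Z → (q0, aaab, Z)
  read a, top Z: go to q3, push XZ → (q3, aab, XZ)
  read a, top X: go to q2, push ε → (q2, ab, Z)
  read a, top Z: go to q0, push Z → (q0, b, Z)
  read b, top Z: go to q3, push ε → (q3, ε, ε)
All input consumed and the stack is empty.

Accept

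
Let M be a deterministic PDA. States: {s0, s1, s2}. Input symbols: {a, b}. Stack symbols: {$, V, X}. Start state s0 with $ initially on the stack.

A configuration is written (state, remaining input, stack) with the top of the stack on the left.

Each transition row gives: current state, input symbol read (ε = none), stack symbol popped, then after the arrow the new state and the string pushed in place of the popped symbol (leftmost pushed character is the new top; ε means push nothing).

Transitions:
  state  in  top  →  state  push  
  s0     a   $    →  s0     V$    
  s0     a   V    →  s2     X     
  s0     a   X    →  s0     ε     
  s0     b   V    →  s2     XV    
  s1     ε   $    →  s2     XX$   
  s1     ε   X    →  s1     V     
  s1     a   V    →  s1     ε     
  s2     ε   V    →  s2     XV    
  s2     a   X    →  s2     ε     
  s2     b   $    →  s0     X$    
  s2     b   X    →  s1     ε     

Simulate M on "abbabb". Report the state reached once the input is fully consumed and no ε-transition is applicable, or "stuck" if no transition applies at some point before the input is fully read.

(s0, abbabb, $)
  read a, top $: go to s0, push V$ → (s0, bbabb, V$)
  read b, top V: go to s2, push XV → (s2, babb, XV$)
  read b, top X: go to s1, push ε → (s1, abb, V$)
  read a, top V: go to s1, push ε → (s1, bb, $)
  ε-move, top $: go to s2, push XX$ → (s2, bb, XX$)
  read b, top X: go to s1, push ε → (s1, b, X$)
  ε-move, top X: go to s1, push V → (s1, b, V$)
No transition for (s1, b, top V); M blocks with input b remaining.

stuck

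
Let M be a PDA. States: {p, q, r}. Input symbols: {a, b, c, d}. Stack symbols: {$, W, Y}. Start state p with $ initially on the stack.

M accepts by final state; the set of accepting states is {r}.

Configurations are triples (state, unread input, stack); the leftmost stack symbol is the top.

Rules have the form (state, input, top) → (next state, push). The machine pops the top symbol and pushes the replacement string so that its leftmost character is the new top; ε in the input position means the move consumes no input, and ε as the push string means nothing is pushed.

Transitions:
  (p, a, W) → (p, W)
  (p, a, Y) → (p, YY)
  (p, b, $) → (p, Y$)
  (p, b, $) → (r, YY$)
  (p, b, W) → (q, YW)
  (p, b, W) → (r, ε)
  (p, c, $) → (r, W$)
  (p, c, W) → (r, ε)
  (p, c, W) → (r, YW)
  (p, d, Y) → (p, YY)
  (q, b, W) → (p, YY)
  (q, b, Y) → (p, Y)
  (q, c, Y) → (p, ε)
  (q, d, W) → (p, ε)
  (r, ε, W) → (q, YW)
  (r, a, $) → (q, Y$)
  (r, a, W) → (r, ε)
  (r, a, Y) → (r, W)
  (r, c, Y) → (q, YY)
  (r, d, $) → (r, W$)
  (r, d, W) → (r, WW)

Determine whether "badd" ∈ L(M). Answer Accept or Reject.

One accepting computation: (p, badd, $) ⊢ (r, add, YY$) ⊢ (r, dd, WY$) ⊢ (r, d, WWY$) ⊢ (r, ε, WWWY$)
All input consumed and state r ∈ F.

Accept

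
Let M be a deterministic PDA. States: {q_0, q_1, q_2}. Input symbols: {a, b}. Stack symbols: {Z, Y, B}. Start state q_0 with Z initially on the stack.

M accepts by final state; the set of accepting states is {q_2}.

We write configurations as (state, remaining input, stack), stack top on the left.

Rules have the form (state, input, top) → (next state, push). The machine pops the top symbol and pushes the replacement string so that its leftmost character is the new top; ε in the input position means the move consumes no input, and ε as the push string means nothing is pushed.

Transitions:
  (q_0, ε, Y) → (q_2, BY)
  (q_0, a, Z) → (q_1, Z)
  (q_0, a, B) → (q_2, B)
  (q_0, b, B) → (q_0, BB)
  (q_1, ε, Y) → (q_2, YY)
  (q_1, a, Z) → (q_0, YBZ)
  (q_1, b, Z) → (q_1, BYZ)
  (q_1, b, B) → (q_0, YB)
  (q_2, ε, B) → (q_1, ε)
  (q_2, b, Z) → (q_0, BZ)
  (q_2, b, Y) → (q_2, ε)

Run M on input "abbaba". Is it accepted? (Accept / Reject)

(q_0, abbaba, Z)
  read a, top Z: go to q_1, push Z → (q_1, bbaba, Z)
  read b, top Z: go to q_1, push BYZ → (q_1, baba, BYZ)
  read b, top B: go to q_0, push YB → (q_0, aba, YBYZ)
  ε-move, top Y: go to q_2, push BY → (q_2, aba, BYBYZ)
  ε-move, top B: go to q_1, push ε → (q_1, aba, YBYZ)
  ε-move, top Y: go to q_2, push YY → (q_2, aba, YYBYZ)
No transition applies at (q_2, aba, YYBYZ); input not fully consumed.

Reject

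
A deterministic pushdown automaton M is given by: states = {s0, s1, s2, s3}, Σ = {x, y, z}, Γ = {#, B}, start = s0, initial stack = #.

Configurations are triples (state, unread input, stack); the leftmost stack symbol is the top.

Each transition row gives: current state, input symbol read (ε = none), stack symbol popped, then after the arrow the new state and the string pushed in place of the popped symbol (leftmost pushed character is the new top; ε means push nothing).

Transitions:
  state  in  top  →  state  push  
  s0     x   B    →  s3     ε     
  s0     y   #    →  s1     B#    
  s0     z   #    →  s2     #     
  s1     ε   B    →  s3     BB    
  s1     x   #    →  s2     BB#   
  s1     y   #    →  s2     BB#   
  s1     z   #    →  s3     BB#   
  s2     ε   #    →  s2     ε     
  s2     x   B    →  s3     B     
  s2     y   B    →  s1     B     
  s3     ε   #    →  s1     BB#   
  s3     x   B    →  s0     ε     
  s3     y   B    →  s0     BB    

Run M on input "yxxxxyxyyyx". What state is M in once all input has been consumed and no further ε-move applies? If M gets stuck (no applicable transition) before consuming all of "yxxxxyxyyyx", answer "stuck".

(s0, yxxxxyxyyyx, #)
  read y, top #: go to s1, push B# → (s1, xxxxyxyyyx, B#)
  ε-move, top B: go to s3, push BB → (s3, xxxxyxyyyx, BB#)
  read x, top B: go to s0, push ε → (s0, xxxyxyyyx, B#)
  read x, top B: go to s3, push ε → (s3, xxyxyyyx, #)
  ε-move, top #: go to s1, push BB# → (s1, xxyxyyyx, BB#)
  ε-move, top B: go to s3, push BB → (s3, xxyxyyyx, BBB#)
  read x, top B: go to s0, push ε → (s0, xyxyyyx, BB#)
  read x, top B: go to s3, push ε → (s3, yxyyyx, B#)
  read y, top B: go to s0, push BB → (s0, xyyyx, BB#)
  read x, top B: go to s3, push ε → (s3, yyyx, B#)
  read y, top B: go to s0, push BB → (s0, yyx, BB#)
No transition for (s0, y, top B); M blocks with input yyx remaining.

stuck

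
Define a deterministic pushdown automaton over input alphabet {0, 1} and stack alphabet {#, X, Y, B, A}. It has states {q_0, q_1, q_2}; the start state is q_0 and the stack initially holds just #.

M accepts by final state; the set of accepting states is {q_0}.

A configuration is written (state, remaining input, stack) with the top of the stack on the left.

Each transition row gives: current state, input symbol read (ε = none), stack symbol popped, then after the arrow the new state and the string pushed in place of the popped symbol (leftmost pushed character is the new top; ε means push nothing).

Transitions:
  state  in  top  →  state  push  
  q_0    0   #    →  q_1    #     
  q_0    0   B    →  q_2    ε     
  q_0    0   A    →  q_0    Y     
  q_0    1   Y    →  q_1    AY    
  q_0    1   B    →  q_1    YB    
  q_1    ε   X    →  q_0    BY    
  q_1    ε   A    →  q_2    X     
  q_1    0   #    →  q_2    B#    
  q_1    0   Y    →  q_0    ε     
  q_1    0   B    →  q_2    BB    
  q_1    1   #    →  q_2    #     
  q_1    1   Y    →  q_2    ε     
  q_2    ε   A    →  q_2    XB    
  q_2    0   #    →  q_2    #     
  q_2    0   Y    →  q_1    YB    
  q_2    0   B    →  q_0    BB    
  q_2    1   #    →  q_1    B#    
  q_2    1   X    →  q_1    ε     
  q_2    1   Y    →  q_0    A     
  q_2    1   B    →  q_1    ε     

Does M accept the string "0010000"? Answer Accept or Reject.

(q_0, 0010000, #)
  read 0, top #: go to q_1, push # → (q_1, 010000, #)
  read 0, top #: go to q_2, push B# → (q_2, 10000, B#)
  read 1, top B: go to q_1, push ε → (q_1, 0000, #)
  read 0, top #: go to q_2, push B# → (q_2, 000, B#)
  read 0, top B: go to q_0, push BB → (q_0, 00, BB#)
  read 0, top B: go to q_2, push ε → (q_2, 0, B#)
  read 0, top B: go to q_0, push BB → (q_0, ε, BB#)
All input consumed; state q_0 ∈ F.

Accept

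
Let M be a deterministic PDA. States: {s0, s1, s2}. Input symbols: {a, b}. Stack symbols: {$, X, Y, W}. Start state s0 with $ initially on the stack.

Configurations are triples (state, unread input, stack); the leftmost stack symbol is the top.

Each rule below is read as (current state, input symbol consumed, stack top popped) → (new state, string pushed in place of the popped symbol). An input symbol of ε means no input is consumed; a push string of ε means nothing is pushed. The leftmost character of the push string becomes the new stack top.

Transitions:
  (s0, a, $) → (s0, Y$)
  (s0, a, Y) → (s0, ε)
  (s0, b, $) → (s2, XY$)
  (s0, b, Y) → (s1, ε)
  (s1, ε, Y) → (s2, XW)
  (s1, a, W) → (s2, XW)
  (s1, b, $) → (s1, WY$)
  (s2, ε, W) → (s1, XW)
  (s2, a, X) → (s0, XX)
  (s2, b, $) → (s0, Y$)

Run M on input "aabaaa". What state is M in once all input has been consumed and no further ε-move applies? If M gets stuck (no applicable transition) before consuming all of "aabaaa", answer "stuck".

(s0, aabaaa, $)
  read a, top $: go to s0, push Y$ → (s0, abaaa, Y$)
  read a, top Y: go to s0, push ε → (s0, baaa, $)
  read b, top $: go to s2, push XY$ → (s2, aaa, XY$)
  read a, top X: go to s0, push XX → (s0, aa, XXY$)
No transition for (s0, a, top X); M blocks with input aa remaining.

stuck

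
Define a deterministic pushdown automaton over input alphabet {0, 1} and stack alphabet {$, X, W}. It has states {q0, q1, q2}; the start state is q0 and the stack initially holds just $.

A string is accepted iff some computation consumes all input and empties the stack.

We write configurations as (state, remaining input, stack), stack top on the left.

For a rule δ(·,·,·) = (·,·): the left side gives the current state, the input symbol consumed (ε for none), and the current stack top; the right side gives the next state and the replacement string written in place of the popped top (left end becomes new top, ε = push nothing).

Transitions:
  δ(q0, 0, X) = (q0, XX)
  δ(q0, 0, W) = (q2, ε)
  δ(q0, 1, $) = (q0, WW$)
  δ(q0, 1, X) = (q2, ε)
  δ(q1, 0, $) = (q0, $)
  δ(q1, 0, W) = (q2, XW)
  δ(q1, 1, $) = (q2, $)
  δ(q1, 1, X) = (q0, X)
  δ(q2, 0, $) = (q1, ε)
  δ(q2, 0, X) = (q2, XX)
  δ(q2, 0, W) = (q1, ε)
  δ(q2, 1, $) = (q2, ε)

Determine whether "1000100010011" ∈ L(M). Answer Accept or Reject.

Accept

(q0, 1000100010011, $) ⊢ (q0, 000100010011, WW$) ⊢ (q2, 00100010011, W$) ⊢ (q1, 0100010011, $) ⊢ (q0, 100010011, $) ⊢ (q0, 00010011, WW$) ⊢ (q2, 0010011, W$) ⊢ (q1, 010011, $) ⊢ (q0, 10011, $) ⊢ (q0, 0011, WW$) ⊢ (q2, 011, W$) ⊢ (q1, 11, $) ⊢ (q2, 1, $) ⊢ (q2, ε, ε)
All input consumed and the stack is empty.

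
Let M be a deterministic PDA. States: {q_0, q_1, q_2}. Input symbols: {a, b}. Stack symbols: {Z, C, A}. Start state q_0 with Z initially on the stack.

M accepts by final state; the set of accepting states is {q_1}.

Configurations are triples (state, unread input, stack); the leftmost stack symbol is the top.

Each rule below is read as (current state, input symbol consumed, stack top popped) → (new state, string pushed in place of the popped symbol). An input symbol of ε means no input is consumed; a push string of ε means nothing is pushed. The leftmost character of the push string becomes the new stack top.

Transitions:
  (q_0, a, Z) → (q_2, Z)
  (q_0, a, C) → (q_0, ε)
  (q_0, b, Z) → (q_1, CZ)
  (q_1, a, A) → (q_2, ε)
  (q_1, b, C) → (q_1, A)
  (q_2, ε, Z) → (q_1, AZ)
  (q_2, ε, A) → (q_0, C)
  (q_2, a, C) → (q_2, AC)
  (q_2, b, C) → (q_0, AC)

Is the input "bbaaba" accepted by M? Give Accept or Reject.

(q_0, bbaaba, Z)
  read b, top Z: go to q_1, push CZ → (q_1, baaba, CZ)
  read b, top C: go to q_1, push A → (q_1, aaba, AZ)
  read a, top A: go to q_2, push ε → (q_2, aba, Z)
  ε-move, top Z: go to q_1, push AZ → (q_1, aba, AZ)
  read a, top A: go to q_2, push ε → (q_2, ba, Z)
  ε-move, top Z: go to q_1, push AZ → (q_1, ba, AZ)
No transition applies at (q_1, ba, AZ); input not fully consumed.

Reject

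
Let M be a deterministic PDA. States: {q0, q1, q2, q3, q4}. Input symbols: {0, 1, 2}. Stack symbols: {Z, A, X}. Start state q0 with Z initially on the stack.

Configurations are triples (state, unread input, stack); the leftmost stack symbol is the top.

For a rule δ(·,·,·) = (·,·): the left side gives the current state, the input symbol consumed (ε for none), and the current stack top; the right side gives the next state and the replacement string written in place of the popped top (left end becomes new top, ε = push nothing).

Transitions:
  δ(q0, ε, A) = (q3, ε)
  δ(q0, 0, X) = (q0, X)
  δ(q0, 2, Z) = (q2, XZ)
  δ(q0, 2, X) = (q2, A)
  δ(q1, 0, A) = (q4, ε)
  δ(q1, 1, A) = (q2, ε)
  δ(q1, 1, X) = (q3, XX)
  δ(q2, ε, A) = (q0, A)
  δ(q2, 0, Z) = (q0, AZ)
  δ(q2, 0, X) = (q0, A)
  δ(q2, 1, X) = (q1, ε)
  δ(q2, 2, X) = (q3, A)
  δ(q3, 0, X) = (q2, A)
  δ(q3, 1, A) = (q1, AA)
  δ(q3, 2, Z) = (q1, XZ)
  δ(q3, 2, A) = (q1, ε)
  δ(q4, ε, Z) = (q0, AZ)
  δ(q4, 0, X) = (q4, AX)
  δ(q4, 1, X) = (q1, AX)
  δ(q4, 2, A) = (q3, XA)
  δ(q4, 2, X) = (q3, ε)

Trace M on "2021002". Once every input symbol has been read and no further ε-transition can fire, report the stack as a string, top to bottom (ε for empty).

(q0, 2021002, Z)
  read 2, top Z: go to q2, push XZ → (q2, 021002, XZ)
  read 0, top X: go to q0, push A → (q0, 21002, AZ)
  ε-move, top A: go to q3, push ε → (q3, 21002, Z)
  read 2, top Z: go to q1, push XZ → (q1, 1002, XZ)
  read 1, top X: go to q3, push XX → (q3, 002, XXZ)
  read 0, top X: go to q2, push A → (q2, 02, AXZ)
  ε-move, top A: go to q0, push A → (q0, 02, AXZ)
  ε-move, top A: go to q3, push ε → (q3, 02, XZ)
  read 0, top X: go to q2, push A → (q2, 2, AZ)
  ε-move, top A: go to q0, push A → (q0, 2, AZ)
  ε-move, top A: go to q3, push ε → (q3, 2, Z)
  read 2, top Z: go to q1, push XZ → (q1, ε, XZ)
All input consumed in state q1 with stack XZ.

XZ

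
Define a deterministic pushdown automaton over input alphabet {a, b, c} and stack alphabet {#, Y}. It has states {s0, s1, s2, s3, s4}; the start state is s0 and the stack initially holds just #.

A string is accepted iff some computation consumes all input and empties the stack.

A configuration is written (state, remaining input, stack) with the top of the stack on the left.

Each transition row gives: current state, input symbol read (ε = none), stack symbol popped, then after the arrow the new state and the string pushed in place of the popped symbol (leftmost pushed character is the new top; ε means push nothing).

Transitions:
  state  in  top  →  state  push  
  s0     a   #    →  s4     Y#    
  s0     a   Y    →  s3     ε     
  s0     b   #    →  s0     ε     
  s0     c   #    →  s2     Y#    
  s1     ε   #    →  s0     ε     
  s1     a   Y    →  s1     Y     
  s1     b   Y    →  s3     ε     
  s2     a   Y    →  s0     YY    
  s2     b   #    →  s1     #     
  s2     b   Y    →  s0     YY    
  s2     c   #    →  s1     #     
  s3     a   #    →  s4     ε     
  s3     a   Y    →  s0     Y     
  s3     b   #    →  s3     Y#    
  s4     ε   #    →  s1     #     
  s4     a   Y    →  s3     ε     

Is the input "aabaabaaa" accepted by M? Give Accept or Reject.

(s0, aabaabaaa, #)
  read a, top #: go to s4, push Y# → (s4, abaabaaa, Y#)
  read a, top Y: go to s3, push ε → (s3, baabaaa, #)
  read b, top #: go to s3, push Y# → (s3, aabaaa, Y#)
  read a, top Y: go to s0, push Y → (s0, abaaa, Y#)
  read a, top Y: go to s3, push ε → (s3, baaa, #)
  read b, top #: go to s3, push Y# → (s3, aaa, Y#)
  read a, top Y: go to s0, push Y → (s0, aa, Y#)
  read a, top Y: go to s3, push ε → (s3, a, #)
  read a, top #: go to s4, push ε → (s4, ε, ε)
All input consumed and the stack is empty.

Accept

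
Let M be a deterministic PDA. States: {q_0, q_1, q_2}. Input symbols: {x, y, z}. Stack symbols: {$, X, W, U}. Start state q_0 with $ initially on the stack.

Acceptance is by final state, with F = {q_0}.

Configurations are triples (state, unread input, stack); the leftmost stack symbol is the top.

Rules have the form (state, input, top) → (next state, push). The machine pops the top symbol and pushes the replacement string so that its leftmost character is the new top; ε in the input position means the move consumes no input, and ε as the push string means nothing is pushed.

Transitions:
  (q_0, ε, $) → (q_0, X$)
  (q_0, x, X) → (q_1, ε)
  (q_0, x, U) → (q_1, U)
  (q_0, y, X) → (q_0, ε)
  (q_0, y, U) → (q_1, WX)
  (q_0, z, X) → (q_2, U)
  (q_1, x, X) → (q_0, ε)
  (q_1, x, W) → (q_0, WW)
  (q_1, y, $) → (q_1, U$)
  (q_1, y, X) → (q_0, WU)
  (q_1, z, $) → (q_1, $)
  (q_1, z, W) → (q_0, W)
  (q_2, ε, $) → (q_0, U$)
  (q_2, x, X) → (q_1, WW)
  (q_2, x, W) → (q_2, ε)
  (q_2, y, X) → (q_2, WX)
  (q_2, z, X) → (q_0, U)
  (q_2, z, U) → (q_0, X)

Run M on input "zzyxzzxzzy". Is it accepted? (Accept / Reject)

(q_0, zzyxzzxzzy, $)
  ε-move, top $: go to q_0, push X$ → (q_0, zzyxzzxzzy, X$)
  read z, top X: go to q_2, push U → (q_2, zyxzzxzzy, U$)
  read z, top U: go to q_0, push X → (q_0, yxzzxzzy, X$)
  read y, top X: go to q_0, push ε → (q_0, xzzxzzy, $)
  ε-move, top $: go to q_0, push X$ → (q_0, xzzxzzy, X$)
  read x, top X: go to q_1, push ε → (q_1, zzxzzy, $)
  read z, top $: go to q_1, push $ → (q_1, zxzzy, $)
  read z, top $: go to q_1, push $ → (q_1, xzzy, $)
No transition applies at (q_1, xzzy, $); input not fully consumed.

Reject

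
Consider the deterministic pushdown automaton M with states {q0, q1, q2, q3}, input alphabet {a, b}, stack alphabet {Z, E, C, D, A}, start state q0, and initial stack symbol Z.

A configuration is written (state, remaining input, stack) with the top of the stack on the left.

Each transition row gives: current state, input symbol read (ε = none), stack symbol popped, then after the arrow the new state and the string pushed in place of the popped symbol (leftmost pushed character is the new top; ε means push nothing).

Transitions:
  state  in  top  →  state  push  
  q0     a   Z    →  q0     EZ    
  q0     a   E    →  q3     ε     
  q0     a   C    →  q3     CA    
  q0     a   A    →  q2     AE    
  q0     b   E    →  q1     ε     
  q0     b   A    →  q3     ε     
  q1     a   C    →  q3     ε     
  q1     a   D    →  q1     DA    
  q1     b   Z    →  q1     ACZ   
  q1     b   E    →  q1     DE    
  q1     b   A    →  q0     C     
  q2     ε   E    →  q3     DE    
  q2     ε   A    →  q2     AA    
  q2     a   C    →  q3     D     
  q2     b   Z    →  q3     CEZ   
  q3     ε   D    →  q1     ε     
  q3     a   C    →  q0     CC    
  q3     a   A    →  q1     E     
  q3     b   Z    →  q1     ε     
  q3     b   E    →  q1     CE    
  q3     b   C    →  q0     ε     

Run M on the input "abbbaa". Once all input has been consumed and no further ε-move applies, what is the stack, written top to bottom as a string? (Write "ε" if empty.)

CCACZ

(q0, abbbaa, Z)
  read a, top Z: go to q0, push EZ → (q0, bbbaa, EZ)
  read b, top E: go to q1, push ε → (q1, bbaa, Z)
  read b, top Z: go to q1, push ACZ → (q1, baa, ACZ)
  read b, top A: go to q0, push C → (q0, aa, CCZ)
  read a, top C: go to q3, push CA → (q3, a, CACZ)
  read a, top C: go to q0, push CC → (q0, ε, CCACZ)
All input consumed in state q0 with stack CCACZ.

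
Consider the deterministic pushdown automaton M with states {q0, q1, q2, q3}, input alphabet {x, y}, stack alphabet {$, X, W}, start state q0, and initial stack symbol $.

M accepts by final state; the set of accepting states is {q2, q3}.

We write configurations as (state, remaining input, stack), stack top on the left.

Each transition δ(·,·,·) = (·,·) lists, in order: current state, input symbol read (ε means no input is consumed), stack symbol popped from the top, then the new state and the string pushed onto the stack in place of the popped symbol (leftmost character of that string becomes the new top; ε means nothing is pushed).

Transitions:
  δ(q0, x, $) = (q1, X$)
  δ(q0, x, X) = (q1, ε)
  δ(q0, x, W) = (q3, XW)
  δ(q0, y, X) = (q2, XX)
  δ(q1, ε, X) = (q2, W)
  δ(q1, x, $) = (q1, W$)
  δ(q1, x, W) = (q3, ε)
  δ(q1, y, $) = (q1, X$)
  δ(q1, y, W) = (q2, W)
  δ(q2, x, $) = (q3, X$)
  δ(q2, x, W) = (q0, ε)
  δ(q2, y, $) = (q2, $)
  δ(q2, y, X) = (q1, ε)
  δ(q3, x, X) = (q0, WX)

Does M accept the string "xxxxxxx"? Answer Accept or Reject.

Accept

(q0, xxxxxxx, $)
  read x, top $: go to q1, push X$ → (q1, xxxxxx, X$)
  ε-move, top X: go to q2, push W → (q2, xxxxxx, W$)
  read x, top W: go to q0, push ε → (q0, xxxxx, $)
  read x, top $: go to q1, push X$ → (q1, xxxx, X$)
  ε-move, top X: go to q2, push W → (q2, xxxx, W$)
  read x, top W: go to q0, push ε → (q0, xxx, $)
  read x, top $: go to q1, push X$ → (q1, xx, X$)
  ε-move, top X: go to q2, push W → (q2, xx, W$)
  read x, top W: go to q0, push ε → (q0, x, $)
  read x, top $: go to q1, push X$ → (q1, ε, X$)
  ε-move, top X: go to q2, push W → (q2, ε, W$)
All input consumed; state q2 ∈ F.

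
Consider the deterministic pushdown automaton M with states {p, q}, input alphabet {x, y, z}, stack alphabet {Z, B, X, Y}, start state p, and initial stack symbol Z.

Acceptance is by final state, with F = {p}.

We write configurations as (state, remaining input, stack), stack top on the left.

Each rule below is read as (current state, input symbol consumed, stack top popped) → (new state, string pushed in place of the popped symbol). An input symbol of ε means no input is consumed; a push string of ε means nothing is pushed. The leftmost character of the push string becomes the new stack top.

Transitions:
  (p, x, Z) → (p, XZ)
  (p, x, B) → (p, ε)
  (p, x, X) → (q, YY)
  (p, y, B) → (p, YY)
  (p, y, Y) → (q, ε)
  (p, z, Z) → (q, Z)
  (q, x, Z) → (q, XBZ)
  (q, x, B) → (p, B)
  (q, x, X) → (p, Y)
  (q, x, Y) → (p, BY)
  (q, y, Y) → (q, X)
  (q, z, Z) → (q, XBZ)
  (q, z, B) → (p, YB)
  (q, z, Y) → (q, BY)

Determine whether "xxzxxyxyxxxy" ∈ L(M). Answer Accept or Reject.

(p, xxzxxyxyxxxy, Z)
  read x, top Z: go to p, push XZ → (p, xzxxyxyxxxy, XZ)
  read x, top X: go to q, push YY → (q, zxxyxyxxxy, YYZ)
  read z, top Y: go to q, push BY → (q, xxyxyxxxy, BYYZ)
  read x, top B: go to p, push B → (p, xyxyxxxy, BYYZ)
  read x, top B: go to p, push ε → (p, yxyxxxy, YYZ)
  read y, top Y: go to q, push ε → (q, xyxxxy, YZ)
  read x, top Y: go to p, push BY → (p, yxxxy, BYZ)
  read y, top B: go to p, push YY → (p, xxxy, YYYZ)
No transition applies at (p, xxxy, YYYZ); input not fully consumed.

Reject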